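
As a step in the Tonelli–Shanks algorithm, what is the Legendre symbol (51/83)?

(51/83)
  = -(83/51)    [QR: both ≡ 3 mod 4, sign flips]
  = -(32/51)    [83 ≡ 32 mod 51]
  = (1/51)    [51 ≡ 3 mod 8 ⇒ (2/51)^5 = -1]
  = 1    [(1/51) = 1]

1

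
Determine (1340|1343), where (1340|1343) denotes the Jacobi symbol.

(1340|1343)
  = (335|1343)    [1343 ≡ 7 mod 8 ⇒ (2|1343)^2 = +1]
  = -(1343|335)    [QR: both ≡ 3 mod 4, sign flips]
  = -(3|335)    [1343 ≡ 3 mod 335]
  = (335|3)    [QR: both ≡ 3 mod 4, sign flips]
  = (2|3)    [335 ≡ 2 mod 3]
  = -(1|3)    [3 ≡ 3 mod 8 ⇒ (2|3) = -1]
  = -1    [(1|3) = 1]

-1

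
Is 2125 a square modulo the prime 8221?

(2125|8221)
  = (8221|2125)    [QR: 2125 ≡ 1 mod 4, sign kept]
  = (1846|2125)    [8221 ≡ 1846 mod 2125]
  = -(923|2125)    [2125 ≡ 5 mod 8 ⇒ (2|2125) = -1]
  = -(2125|923)    [QR: 2125 ≡ 1 mod 4, sign kept]
  = -(279|923)    [2125 ≡ 279 mod 923]
  = (923|279)    [QR: both ≡ 3 mod 4, sign flips]
  = (86|279)    [923 ≡ 86 mod 279]
  = (43|279)    [279 ≡ 7 mod 8 ⇒ (2|279) = +1]
  = -(279|43)    [QR: both ≡ 3 mod 4, sign flips]
  = -(21|43)    [279 ≡ 21 mod 43]
  = -(43|21)    [QR: 21 ≡ 1 mod 4, sign kept]
  = -(1|21)    [43 ≡ 1 mod 21]
  = -1    [(1|21) = 1]
(2125|8221) = -1, and 8221 is prime, so 2125 is not a quadratic residue mod 8221.

no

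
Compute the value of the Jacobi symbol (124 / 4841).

Factor out 2: 124 = 2^2·31. Since 4841 ≡ 1 (mod 8), (2 / 4841) = +1, and (2 / 4841)^2 = +1. Now have (31 / 4841).
4841 ≡ 1 (mod 4), so quadratic reciprocity gives (31 / 4841) = (4841 / 31). Reduce: 4841 ≡ 5 (mod 31). Now have (5 / 31).
5 ≡ 1 (mod 4), so quadratic reciprocity gives (5 / 31) = (31 / 5). Reduce: 31 ≡ 1 (mod 5). Now have (1 / 5).
(1 / 5) = 1. Collecting the sign factors: 1.

1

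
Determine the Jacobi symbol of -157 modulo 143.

Reduce the numerator: -157 ≡ 129 (mod 143), so (-157/143) = (129/143).
129 ≡ 1 (mod 4), so quadratic reciprocity gives (129/143) = (143/129). Reduce: 143 ≡ 14 (mod 129). Now have (14/129).
Factor out 2: 14 = 2·7. Since 129 ≡ 1 (mod 8), (2/129) = +1. Now have (7/129).
129 ≡ 1 (mod 4), so quadratic reciprocity gives (7/129) = (129/7). Reduce: 129 ≡ 3 (mod 7). Now have (3/7).
Both 3 ≡ 3 and 7 ≡ 3 (mod 4), so reciprocity gives (3/7) = -(7/3). Reduce: 7 ≡ 1 (mod 3). Now have -(1/3).
(1/3) = 1. Collecting the sign factors: -1.

-1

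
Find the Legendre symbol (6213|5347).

(6213|5347)
  = (866|5347)    [6213 ≡ 866 mod 5347]
  = -(433|5347)    [5347 ≡ 3 mod 8 ⇒ (2|5347) = -1]
  = -(5347|433)    [QR: 433 ≡ 1 mod 4, sign kept]
  = -(151|433)    [5347 ≡ 151 mod 433]
  = -(433|151)    [QR: 433 ≡ 1 mod 4, sign kept]
  = -(131|151)    [433 ≡ 131 mod 151]
  = (151|131)    [QR: both ≡ 3 mod 4, sign flips]
  = (20|131)    [151 ≡ 20 mod 131]
  = (5|131)    [131 ≡ 3 mod 8 ⇒ (2|131)^2 = +1]
  = (131|5)    [QR: 5 ≡ 1 mod 4, sign kept]
  = (1|5)    [131 ≡ 1 mod 5]
  = 1    [(1|5) = 1]

1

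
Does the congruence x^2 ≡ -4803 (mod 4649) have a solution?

no

(-4803/4649)
  = (4803/4649)    [4649 ≡ 1 mod 4 ⇒ (-1/4649) = +1]
  = (154/4649)    [4803 ≡ 154 mod 4649]
  = (77/4649)    [4649 ≡ 1 mod 8 ⇒ (2/4649) = +1]
  = (4649/77)    [QR: 77 ≡ 1 mod 4, sign kept]
  = (29/77)    [4649 ≡ 29 mod 77]
  = (77/29)    [QR: 29 ≡ 1 mod 4, sign kept]
  = (19/29)    [77 ≡ 19 mod 29]
  = (29/19)    [QR: 29 ≡ 1 mod 4, sign kept]
  = (10/19)    [29 ≡ 10 mod 19]
  = -(5/19)    [19 ≡ 3 mod 8 ⇒ (2/19) = -1]
  = -(19/5)    [QR: 5 ≡ 1 mod 4, sign kept]
  = -(4/5)    [19 ≡ 4 mod 5]
  = -(1/5)    [5 ≡ 5 mod 8 ⇒ (2/5)^2 = +1]
  = -1    [(1/5) = 1]
(-4803/4649) = -1, and 4649 is prime, so -4803 is not a quadratic residue mod 4649.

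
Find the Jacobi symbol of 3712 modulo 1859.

1

Reduce the numerator: 3712 ≡ 1853 (mod 1859), so (3712|1859) = (1853|1859).
1853 ≡ 1 (mod 4), so quadratic reciprocity gives (1853|1859) = (1859|1853). Reduce: 1859 ≡ 6 (mod 1853). Now have (6|1853).
Factor out 2: 6 = 2·3. Since 1853 ≡ 5 (mod 8), (2|1853) = -1. Now have -(3|1853).
1853 ≡ 1 (mod 4), so quadratic reciprocity gives (3|1853) = (1853|3). Reduce: 1853 ≡ 2 (mod 3). Now have -(2|3).
Factor out 2: 2 = 2. Since 3 ≡ 3 (mod 8), (2|3) = -1. Now have (1|3).
(1|3) = 1. Collecting the sign factors: 1.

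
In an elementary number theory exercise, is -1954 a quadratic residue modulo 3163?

(-1954/3163)
  = (1209/3163)    [-1954 ≡ 1209 mod 3163]
  = (3163/1209)    [QR: 1209 ≡ 1 mod 4, sign kept]
  = (745/1209)    [3163 ≡ 745 mod 1209]
  = (1209/745)    [QR: 745 ≡ 1 mod 4, sign kept]
  = (464/745)    [1209 ≡ 464 mod 745]
  = (29/745)    [745 ≡ 1 mod 8 ⇒ (2/745)^4 = +1]
  = (745/29)    [QR: 29 ≡ 1 mod 4, sign kept]
  = (20/29)    [745 ≡ 20 mod 29]
  = (5/29)    [29 ≡ 5 mod 8 ⇒ (2/29)^2 = +1]
  = (29/5)    [QR: 5 ≡ 1 mod 4, sign kept]
  = (4/5)    [29 ≡ 4 mod 5]
  = (1/5)    [5 ≡ 5 mod 8 ⇒ (2/5)^2 = +1]
  = 1    [(1/5) = 1]
The Legendre symbol is 1, so x^2 ≡ -1954 (mod 3163) has solution.

yes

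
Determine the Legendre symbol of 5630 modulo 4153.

1

Reduce the numerator: 5630 ≡ 1477 (mod 4153), so (5630/4153) = (1477/4153).
1477 ≡ 1 (mod 4), so quadratic reciprocity gives (1477/4153) = (4153/1477). Reduce: 4153 ≡ 1199 (mod 1477). Now have (1199/1477).
1477 ≡ 1 (mod 4), so quadratic reciprocity gives (1199/1477) = (1477/1199). Reduce: 1477 ≡ 278 (mod 1199). Now have (278/1199).
Factor out 2: 278 = 2·139. Since 1199 ≡ 7 (mod 8), (2/1199) = +1. Now have (139/1199).
Both 139 ≡ 3 and 1199 ≡ 3 (mod 4), so reciprocity gives (139/1199) = -(1199/139). Reduce: 1199 ≡ 87 (mod 139). Now have -(87/139).
Both 87 ≡ 3 and 139 ≡ 3 (mod 4), so reciprocity gives (87/139) = -(139/87). Reduce: 139 ≡ 52 (mod 87). Now have (52/87).
Factor out 2: 52 = 2^2·13. Since 87 ≡ 7 (mod 8), (2/87) = +1, and (2/87)^2 = +1. Now have (13/87).
13 ≡ 1 (mod 4), so quadratic reciprocity gives (13/87) = (87/13). Reduce: 87 ≡ 9 (mod 13). Now have (9/13).
9 ≡ 1 (mod 4), so quadratic reciprocity gives (9/13) = (13/9). Reduce: 13 ≡ 4 (mod 9). Now have (4/9).
Factor out 2: 4 = 2^2. Since 9 ≡ 1 (mod 8), (2/9) = +1, and (2/9)^2 = +1. Now have (1/9).
(1/9) = 1. Collecting the sign factors: 1.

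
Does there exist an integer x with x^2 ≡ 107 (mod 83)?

no

(107/83)
  = (24/83)    [107 ≡ 24 mod 83]
  = -(3/83)    [83 ≡ 3 mod 8 ⇒ (2/83)^3 = -1]
  = (83/3)    [QR: both ≡ 3 mod 4, sign flips]
  = (2/3)    [83 ≡ 2 mod 3]
  = -(1/3)    [3 ≡ 3 mod 8 ⇒ (2/3) = -1]
  = -1    [(1/3) = 1]
The Legendre symbol is -1, so x^2 ≡ 107 (mod 83) has no solution.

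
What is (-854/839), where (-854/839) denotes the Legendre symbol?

-1

(-854/839)
  = (824/839)    [-854 ≡ 824 mod 839]
  = (103/839)    [839 ≡ 7 mod 8 ⇒ (2/839)^3 = +1]
  = -(839/103)    [QR: both ≡ 3 mod 4, sign flips]
  = -(15/103)    [839 ≡ 15 mod 103]
  = (103/15)    [QR: both ≡ 3 mod 4, sign flips]
  = (13/15)    [103 ≡ 13 mod 15]
  = (15/13)    [QR: 13 ≡ 1 mod 4, sign kept]
  = (2/13)    [15 ≡ 2 mod 13]
  = -(1/13)    [13 ≡ 5 mod 8 ⇒ (2/13) = -1]
  = -1    [(1/13) = 1]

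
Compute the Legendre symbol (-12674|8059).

(-12674|8059)
  = -(12674|8059)    [8059 ≡ 3 mod 4 ⇒ (-1|8059) = -1]
  = -(4615|8059)    [12674 ≡ 4615 mod 8059]
  = (8059|4615)    [QR: both ≡ 3 mod 4, sign flips]
  = (3444|4615)    [8059 ≡ 3444 mod 4615]
  = (861|4615)    [4615 ≡ 7 mod 8 ⇒ (2|4615)^2 = +1]
  = (4615|861)    [QR: 861 ≡ 1 mod 4, sign kept]
  = (310|861)    [4615 ≡ 310 mod 861]
  = -(155|861)    [861 ≡ 5 mod 8 ⇒ (2|861) = -1]
  = -(861|155)    [QR: 861 ≡ 1 mod 4, sign kept]
  = -(86|155)    [861 ≡ 86 mod 155]
  = (43|155)    [155 ≡ 3 mod 8 ⇒ (2|155) = -1]
  = -(155|43)    [QR: both ≡ 3 mod 4, sign flips]
  = -(26|43)    [155 ≡ 26 mod 43]
  = (13|43)    [43 ≡ 3 mod 8 ⇒ (2|43) = -1]
  = (43|13)    [QR: 13 ≡ 1 mod 4, sign kept]
  = (4|13)    [43 ≡ 4 mod 13]
  = (1|13)    [13 ≡ 5 mod 8 ⇒ (2|13)^2 = +1]
  = 1    [(1|13) = 1]

1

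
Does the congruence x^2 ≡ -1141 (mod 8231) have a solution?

yes

(-1141/8231)
  = (7090/8231)    [-1141 ≡ 7090 mod 8231]
  = (3545/8231)    [8231 ≡ 7 mod 8 ⇒ (2/8231) = +1]
  = (8231/3545)    [QR: 3545 ≡ 1 mod 4, sign kept]
  = (1141/3545)    [8231 ≡ 1141 mod 3545]
  = (3545/1141)    [QR: 1141 ≡ 1 mod 4, sign kept]
  = (122/1141)    [3545 ≡ 122 mod 1141]
  = -(61/1141)    [1141 ≡ 5 mod 8 ⇒ (2/1141) = -1]
  = -(1141/61)    [QR: 61 ≡ 1 mod 4, sign kept]
  = -(43/61)    [1141 ≡ 43 mod 61]
  = -(61/43)    [QR: 61 ≡ 1 mod 4, sign kept]
  = -(18/43)    [61 ≡ 18 mod 43]
  = (9/43)    [43 ≡ 3 mod 8 ⇒ (2/43) = -1]
  = (43/9)    [QR: 9 ≡ 1 mod 4, sign kept]
  = (7/9)    [43 ≡ 7 mod 9]
  = (9/7)    [QR: 9 ≡ 1 mod 4, sign kept]
  = (2/7)    [9 ≡ 2 mod 7]
  = (1/7)    [7 ≡ 7 mod 8 ⇒ (2/7) = +1]
  = 1    [(1/7) = 1]
(-1141/8231) = 1, and 8231 is prime, so -1141 is a quadratic residue mod 8231.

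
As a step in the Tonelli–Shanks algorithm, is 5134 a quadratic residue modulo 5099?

yes

Reduce the numerator: 5134 ≡ 35 (mod 5099), so (5134/5099) = (35/5099).
Both 35 ≡ 3 and 5099 ≡ 3 (mod 4), so reciprocity gives (35/5099) = -(5099/35). Reduce: 5099 ≡ 24 (mod 35). Now have -(24/35).
Factor out 2: 24 = 2^3·3. Since 35 ≡ 3 (mod 8), (2/35) = -1, and (2/35)^3 = -1. Now have (3/35).
Both 3 ≡ 3 and 35 ≡ 3 (mod 4), so reciprocity gives (3/35) = -(35/3). Reduce: 35 ≡ 2 (mod 3). Now have -(2/3).
Factor out 2: 2 = 2. Since 3 ≡ 3 (mod 8), (2/3) = -1. Now have (1/3).
(1/3) = 1. Collecting the sign factors: 1.
The Legendre symbol is 1, so x^2 ≡ 5134 (mod 5099) has solution.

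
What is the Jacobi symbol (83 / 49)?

1

(83 / 49)
  = (34 / 49)    [83 ≡ 34 mod 49]
  = (17 / 49)    [49 ≡ 1 mod 8 ⇒ (2 / 49) = +1]
  = (49 / 17)    [QR: 17 ≡ 1 mod 4, sign kept]
  = (15 / 17)    [49 ≡ 15 mod 17]
  = (17 / 15)    [QR: 17 ≡ 1 mod 4, sign kept]
  = (2 / 15)    [17 ≡ 2 mod 15]
  = (1 / 15)    [15 ≡ 7 mod 8 ⇒ (2 / 15) = +1]
  = 1    [(1 / 15) = 1]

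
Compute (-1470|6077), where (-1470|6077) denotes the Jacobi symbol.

-1

(-1470|6077)
  = (4607|6077)    [-1470 ≡ 4607 mod 6077]
  = (6077|4607)    [QR: 6077 ≡ 1 mod 4, sign kept]
  = (1470|4607)    [6077 ≡ 1470 mod 4607]
  = (735|4607)    [4607 ≡ 7 mod 8 ⇒ (2|4607) = +1]
  = -(4607|735)    [QR: both ≡ 3 mod 4, sign flips]
  = -(197|735)    [4607 ≡ 197 mod 735]
  = -(735|197)    [QR: 197 ≡ 1 mod 4, sign kept]
  = -(144|197)    [735 ≡ 144 mod 197]
  = -(9|197)    [197 ≡ 5 mod 8 ⇒ (2|197)^4 = +1]
  = -(197|9)    [QR: 9 ≡ 1 mod 4, sign kept]
  = -(8|9)    [197 ≡ 8 mod 9]
  = -(1|9)    [9 ≡ 1 mod 8 ⇒ (2|9)^3 = +1]
  = -1    [(1|9) = 1]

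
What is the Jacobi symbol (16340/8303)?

(16340/8303)
  = (8037/8303)    [16340 ≡ 8037 mod 8303]
  = (8303/8037)    [QR: 8037 ≡ 1 mod 4, sign kept]
  = (266/8037)    [8303 ≡ 266 mod 8037]
  = -(133/8037)    [8037 ≡ 5 mod 8 ⇒ (2/8037) = -1]
  = -(8037/133)    [QR: 133 ≡ 1 mod 4, sign kept]
  = -(57/133)    [8037 ≡ 57 mod 133]
  = -(133/57)    [QR: 57 ≡ 1 mod 4, sign kept]
  = -(19/57)    [133 ≡ 19 mod 57]
  = -(57/19)    [QR: 57 ≡ 1 mod 4, sign kept]
  = -(0/19)    [57 ≡ 0 mod 19]
  = 0    [numerator 0, gcd > 1]

0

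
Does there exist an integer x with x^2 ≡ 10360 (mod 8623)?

yes

(10360/8623)
  = (1737/8623)    [10360 ≡ 1737 mod 8623]
  = (8623/1737)    [QR: 1737 ≡ 1 mod 4, sign kept]
  = (1675/1737)    [8623 ≡ 1675 mod 1737]
  = (1737/1675)    [QR: 1737 ≡ 1 mod 4, sign kept]
  = (62/1675)    [1737 ≡ 62 mod 1675]
  = -(31/1675)    [1675 ≡ 3 mod 8 ⇒ (2/1675) = -1]
  = (1675/31)    [QR: both ≡ 3 mod 4, sign flips]
  = (1/31)    [1675 ≡ 1 mod 31]
  = 1    [(1/31) = 1]
(10360/8623) = 1, and 8623 is prime, so 10360 is a quadratic residue mod 8623.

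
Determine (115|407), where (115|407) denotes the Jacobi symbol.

(115|407)
  = -(407|115)    [QR: both ≡ 3 mod 4, sign flips]
  = -(62|115)    [407 ≡ 62 mod 115]
  = (31|115)    [115 ≡ 3 mod 8 ⇒ (2|115) = -1]
  = -(115|31)    [QR: both ≡ 3 mod 4, sign flips]
  = -(22|31)    [115 ≡ 22 mod 31]
  = -(11|31)    [31 ≡ 7 mod 8 ⇒ (2|31) = +1]
  = (31|11)    [QR: both ≡ 3 mod 4, sign flips]
  = (9|11)    [31 ≡ 9 mod 11]
  = (11|9)    [QR: 9 ≡ 1 mod 4, sign kept]
  = (2|9)    [11 ≡ 2 mod 9]
  = (1|9)    [9 ≡ 1 mod 8 ⇒ (2|9) = +1]
  = 1    [(1|9) = 1]

1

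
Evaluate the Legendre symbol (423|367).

1

(423|367)
  = (56|367)    [423 ≡ 56 mod 367]
  = (7|367)    [367 ≡ 7 mod 8 ⇒ (2|367)^3 = +1]
  = -(367|7)    [QR: both ≡ 3 mod 4, sign flips]
  = -(3|7)    [367 ≡ 3 mod 7]
  = (7|3)    [QR: both ≡ 3 mod 4, sign flips]
  = (1|3)    [7 ≡ 1 mod 3]
  = 1    [(1|3) = 1]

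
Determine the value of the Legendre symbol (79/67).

Reduce the numerator: 79 ≡ 12 (mod 67), so (79/67) = (12/67).
Factor out 2: 12 = 2^2·3. Since 67 ≡ 3 (mod 8), (2/67) = -1, and (2/67)^2 = +1. Now have (3/67).
Both 3 ≡ 3 and 67 ≡ 3 (mod 4), so reciprocity gives (3/67) = -(67/3). Reduce: 67 ≡ 1 (mod 3). Now have -(1/3).
(1/3) = 1. Collecting the sign factors: -1.

-1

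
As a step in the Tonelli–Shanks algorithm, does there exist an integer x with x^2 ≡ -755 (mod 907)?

Reduce the numerator: -755 ≡ 152 (mod 907), so (-755/907) = (152/907).
Factor out 2: 152 = 2^3·19. Since 907 ≡ 3 (mod 8), (2/907) = -1, and (2/907)^3 = -1. Now have -(19/907).
Both 19 ≡ 3 and 907 ≡ 3 (mod 4), so reciprocity gives (19/907) = -(907/19). Reduce: 907 ≡ 14 (mod 19). Now have (14/19).
Factor out 2: 14 = 2·7. Since 19 ≡ 3 (mod 8), (2/19) = -1. Now have -(7/19).
Both 7 ≡ 3 and 19 ≡ 3 (mod 4), so reciprocity gives (7/19) = -(19/7). Reduce: 19 ≡ 5 (mod 7). Now have (5/7).
5 ≡ 1 (mod 4), so quadratic reciprocity gives (5/7) = (7/5). Reduce: 7 ≡ 2 (mod 5). Now have (2/5).
Factor out 2: 2 = 2. Since 5 ≡ 5 (mod 8), (2/5) = -1. Now have -(1/5).
(1/5) = 1. Collecting the sign factors: -1.
(-755/907) = -1, and 907 is prime, so -755 is not a quadratic residue mod 907.

no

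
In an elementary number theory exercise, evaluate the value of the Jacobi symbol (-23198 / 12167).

1

Reduce the numerator: -23198 ≡ 1136 (mod 12167), so (-23198 / 12167) = (1136 / 12167).
Factor out 2: 1136 = 2^4·71. Since 12167 ≡ 7 (mod 8), (2 / 12167) = +1, and (2 / 12167)^4 = +1. Now have (71 / 12167).
Both 71 ≡ 3 and 12167 ≡ 3 (mod 4), so reciprocity gives (71 / 12167) = -(12167 / 71). Reduce: 12167 ≡ 26 (mod 71). Now have -(26 / 71).
Factor out 2: 26 = 2·13. Since 71 ≡ 7 (mod 8), (2 / 71) = +1. Now have -(13 / 71).
13 ≡ 1 (mod 4), so quadratic reciprocity gives (13 / 71) = (71 / 13). Reduce: 71 ≡ 6 (mod 13). Now have -(6 / 13).
Factor out 2: 6 = 2·3. Since 13 ≡ 5 (mod 8), (2 / 13) = -1. Now have (3 / 13).
13 ≡ 1 (mod 4), so quadratic reciprocity gives (3 / 13) = (13 / 3). Reduce: 13 ≡ 1 (mod 3). Now have (1 / 3).
(1 / 3) = 1. Collecting the sign factors: 1.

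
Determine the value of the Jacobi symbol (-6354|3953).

1

(-6354|3953)
  = (1552|3953)    [-6354 ≡ 1552 mod 3953]
  = (97|3953)    [3953 ≡ 1 mod 8 ⇒ (2|3953)^4 = +1]
  = (3953|97)    [QR: 97 ≡ 1 mod 4, sign kept]
  = (73|97)    [3953 ≡ 73 mod 97]
  = (97|73)    [QR: 73 ≡ 1 mod 4, sign kept]
  = (24|73)    [97 ≡ 24 mod 73]
  = (3|73)    [73 ≡ 1 mod 8 ⇒ (2|73)^3 = +1]
  = (73|3)    [QR: 73 ≡ 1 mod 4, sign kept]
  = (1|3)    [73 ≡ 1 mod 3]
  = 1    [(1|3) = 1]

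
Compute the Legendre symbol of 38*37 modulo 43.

By multiplicativity, (38·37 / 43) = (38 / 43)·(37 / 43).
First factor (38 / 43):
(38 / 43)
  = -(19 / 43)    [43 ≡ 3 mod 8 ⇒ (2 / 43) = -1]
  = (43 / 19)    [QR: both ≡ 3 mod 4, sign flips]
  = (5 / 19)    [43 ≡ 5 mod 19]
  = (19 / 5)    [QR: 5 ≡ 1 mod 4, sign kept]
  = (4 / 5)    [19 ≡ 4 mod 5]
  = (1 / 5)    [5 ≡ 5 mod 8 ⇒ (2 / 5)^2 = +1]
  = 1    [(1 / 5) = 1]
Second factor (37 / 43):
(37 / 43)
  = (43 / 37)    [QR: 37 ≡ 1 mod 4, sign kept]
  = (6 / 37)    [43 ≡ 6 mod 37]
  = -(3 / 37)    [37 ≡ 5 mod 8 ⇒ (2 / 37) = -1]
  = -(37 / 3)    [QR: 37 ≡ 1 mod 4, sign kept]
  = -(1 / 3)    [37 ≡ 1 mod 3]
  = -1    [(1 / 3) = 1]
Product: (1)·(-1) = -1.

-1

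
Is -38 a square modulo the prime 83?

(-38|83)
  = (45|83)    [-38 ≡ 45 mod 83]
  = (83|45)    [QR: 45 ≡ 1 mod 4, sign kept]
  = (38|45)    [83 ≡ 38 mod 45]
  = -(19|45)    [45 ≡ 5 mod 8 ⇒ (2|45) = -1]
  = -(45|19)    [QR: 45 ≡ 1 mod 4, sign kept]
  = -(7|19)    [45 ≡ 7 mod 19]
  = (19|7)    [QR: both ≡ 3 mod 4, sign flips]
  = (5|7)    [19 ≡ 5 mod 7]
  = (7|5)    [QR: 5 ≡ 1 mod 4, sign kept]
  = (2|5)    [7 ≡ 2 mod 5]
  = -(1|5)    [5 ≡ 5 mod 8 ⇒ (2|5) = -1]
  = -1    [(1|5) = 1]
(-38|83) = -1, and 83 is prime, so -38 is not a quadratic residue mod 83.

no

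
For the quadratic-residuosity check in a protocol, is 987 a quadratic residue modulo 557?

Reduce the numerator: 987 ≡ 430 (mod 557), so (987|557) = (430|557).
Factor out 2: 430 = 2·215. Since 557 ≡ 5 (mod 8), (2|557) = -1. Now have -(215|557).
557 ≡ 1 (mod 4), so quadratic reciprocity gives (215|557) = (557|215). Reduce: 557 ≡ 127 (mod 215). Now have -(127|215).
Both 127 ≡ 3 and 215 ≡ 3 (mod 4), so reciprocity gives (127|215) = -(215|127). Reduce: 215 ≡ 88 (mod 127). Now have (88|127).
Factor out 2: 88 = 2^3·11. Since 127 ≡ 7 (mod 8), (2|127) = +1, and (2|127)^3 = +1. Now have (11|127).
Both 11 ≡ 3 and 127 ≡ 3 (mod 4), so reciprocity gives (11|127) = -(127|11). Reduce: 127 ≡ 6 (mod 11). Now have -(6|11).
Factor out 2: 6 = 2·3. Since 11 ≡ 3 (mod 8), (2|11) = -1. Now have (3|11).
Both 3 ≡ 3 and 11 ≡ 3 (mod 4), so reciprocity gives (3|11) = -(11|3). Reduce: 11 ≡ 2 (mod 3). Now have -(2|3).
Factor out 2: 2 = 2. Since 3 ≡ 3 (mod 8), (2|3) = -1. Now have (1|3).
(1|3) = 1. Collecting the sign factors: 1.
(987|557) = 1, and 557 is prime, so 987 is a quadratic residue mod 557.

yes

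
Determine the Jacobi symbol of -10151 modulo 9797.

1

(-10151 / 9797)
  = (10151 / 9797)    [9797 ≡ 1 mod 4 ⇒ (-1 / 9797) = +1]
  = (354 / 9797)    [10151 ≡ 354 mod 9797]
  = -(177 / 9797)    [9797 ≡ 5 mod 8 ⇒ (2 / 9797) = -1]
  = -(9797 / 177)    [QR: 177 ≡ 1 mod 4, sign kept]
  = -(62 / 177)    [9797 ≡ 62 mod 177]
  = -(31 / 177)    [177 ≡ 1 mod 8 ⇒ (2 / 177) = +1]
  = -(177 / 31)    [QR: 177 ≡ 1 mod 4, sign kept]
  = -(22 / 31)    [177 ≡ 22 mod 31]
  = -(11 / 31)    [31 ≡ 7 mod 8 ⇒ (2 / 31) = +1]
  = (31 / 11)    [QR: both ≡ 3 mod 4, sign flips]
  = (9 / 11)    [31 ≡ 9 mod 11]
  = (11 / 9)    [QR: 9 ≡ 1 mod 4, sign kept]
  = (2 / 9)    [11 ≡ 2 mod 9]
  = (1 / 9)    [9 ≡ 1 mod 8 ⇒ (2 / 9) = +1]
  = 1    [(1 / 9) = 1]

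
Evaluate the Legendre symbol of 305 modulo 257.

-1

(305|257)
  = (48|257)    [305 ≡ 48 mod 257]
  = (3|257)    [257 ≡ 1 mod 8 ⇒ (2|257)^4 = +1]
  = (257|3)    [QR: 257 ≡ 1 mod 4, sign kept]
  = (2|3)    [257 ≡ 2 mod 3]
  = -(1|3)    [3 ≡ 3 mod 8 ⇒ (2|3) = -1]
  = -1    [(1|3) = 1]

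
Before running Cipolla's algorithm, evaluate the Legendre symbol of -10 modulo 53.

(-10 / 53)
  = (43 / 53)    [-10 ≡ 43 mod 53]
  = (53 / 43)    [QR: 53 ≡ 1 mod 4, sign kept]
  = (10 / 43)    [53 ≡ 10 mod 43]
  = -(5 / 43)    [43 ≡ 3 mod 8 ⇒ (2 / 43) = -1]
  = -(43 / 5)    [QR: 5 ≡ 1 mod 4, sign kept]
  = -(3 / 5)    [43 ≡ 3 mod 5]
  = -(5 / 3)    [QR: 5 ≡ 1 mod 4, sign kept]
  = -(2 / 3)    [5 ≡ 2 mod 3]
  = (1 / 3)    [3 ≡ 3 mod 8 ⇒ (2 / 3) = -1]
  = 1    [(1 / 3) = 1]

1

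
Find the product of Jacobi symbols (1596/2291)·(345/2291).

1

By multiplicativity, (1596·345/2291) = (1596/2291)·(345/2291).
First factor (1596/2291):
(1596/2291)
  = (399/2291)    [2291 ≡ 3 mod 8 ⇒ (2/2291)^2 = +1]
  = -(2291/399)    [QR: both ≡ 3 mod 4, sign flips]
  = -(296/399)    [2291 ≡ 296 mod 399]
  = -(37/399)    [399 ≡ 7 mod 8 ⇒ (2/399)^3 = +1]
  = -(399/37)    [QR: 37 ≡ 1 mod 4, sign kept]
  = -(29/37)    [399 ≡ 29 mod 37]
  = -(37/29)    [QR: 29 ≡ 1 mod 4, sign kept]
  = -(8/29)    [37 ≡ 8 mod 29]
  = (1/29)    [29 ≡ 5 mod 8 ⇒ (2/29)^3 = -1]
  = 1    [(1/29) = 1]
Second factor (345/2291):
(345/2291)
  = (2291/345)    [QR: 345 ≡ 1 mod 4, sign kept]
  = (221/345)    [2291 ≡ 221 mod 345]
  = (345/221)    [QR: 221 ≡ 1 mod 4, sign kept]
  = (124/221)    [345 ≡ 124 mod 221]
  = (31/221)    [221 ≡ 5 mod 8 ⇒ (2/221)^2 = +1]
  = (221/31)    [QR: 221 ≡ 1 mod 4, sign kept]
  = (4/31)    [221 ≡ 4 mod 31]
  = (1/31)    [31 ≡ 7 mod 8 ⇒ (2/31)^2 = +1]
  = 1    [(1/31) = 1]
Product: (1)·(1) = 1.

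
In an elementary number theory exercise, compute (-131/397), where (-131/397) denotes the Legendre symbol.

(-131/397)
  = (266/397)    [-131 ≡ 266 mod 397]
  = -(133/397)    [397 ≡ 5 mod 8 ⇒ (2/397) = -1]
  = -(397/133)    [QR: 133 ≡ 1 mod 4, sign kept]
  = -(131/133)    [397 ≡ 131 mod 133]
  = -(133/131)    [QR: 133 ≡ 1 mod 4, sign kept]
  = -(2/131)    [133 ≡ 2 mod 131]
  = (1/131)    [131 ≡ 3 mod 8 ⇒ (2/131) = -1]
  = 1    [(1/131) = 1]

1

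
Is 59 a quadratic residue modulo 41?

yes

Reduce the numerator: 59 ≡ 18 (mod 41), so (59/41) = (18/41).
Factor out 2: 18 = 2·9. Since 41 ≡ 1 (mod 8), (2/41) = +1. Now have (9/41).
9 ≡ 1 (mod 4), so quadratic reciprocity gives (9/41) = (41/9). Reduce: 41 ≡ 5 (mod 9). Now have (5/9).
5 ≡ 1 (mod 4), so quadratic reciprocity gives (5/9) = (9/5). Reduce: 9 ≡ 4 (mod 5). Now have (4/5).
Factor out 2: 4 = 2^2. Since 5 ≡ 5 (mod 8), (2/5) = -1, and (2/5)^2 = +1. Now have (1/5).
(1/5) = 1. Collecting the sign factors: 1.
(59/41) = 1, and 41 is prime, so 59 is a quadratic residue mod 41.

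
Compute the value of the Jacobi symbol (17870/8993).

Reduce the numerator: 17870 ≡ 8877 (mod 8993), so (17870/8993) = (8877/8993).
8877 ≡ 1 (mod 4), so quadratic reciprocity gives (8877/8993) = (8993/8877). Reduce: 8993 ≡ 116 (mod 8877). Now have (116/8877).
Factor out 2: 116 = 2^2·29. Since 8877 ≡ 5 (mod 8), (2/8877) = -1, and (2/8877)^2 = +1. Now have (29/8877).
29 ≡ 1 (mod 4), so quadratic reciprocity gives (29/8877) = (8877/29). Reduce: 8877 ≡ 3 (mod 29). Now have (3/29).
29 ≡ 1 (mod 4), so quadratic reciprocity gives (3/29) = (29/3). Reduce: 29 ≡ 2 (mod 3). Now have (2/3).
Factor out 2: 2 = 2. Since 3 ≡ 3 (mod 8), (2/3) = -1. Now have -(1/3).
(1/3) = 1. Collecting the sign factors: -1.

-1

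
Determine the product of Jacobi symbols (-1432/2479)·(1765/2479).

-1

By multiplicativity, (-1432·1765/2479) = (-1432/2479)·(1765/2479).
First factor (-1432/2479):
(-1432/2479)
  = (1047/2479)    [-1432 ≡ 1047 mod 2479]
  = -(2479/1047)    [QR: both ≡ 3 mod 4, sign flips]
  = -(385/1047)    [2479 ≡ 385 mod 1047]
  = -(1047/385)    [QR: 385 ≡ 1 mod 4, sign kept]
  = -(277/385)    [1047 ≡ 277 mod 385]
  = -(385/277)    [QR: 277 ≡ 1 mod 4, sign kept]
  = -(108/277)    [385 ≡ 108 mod 277]
  = -(27/277)    [277 ≡ 5 mod 8 ⇒ (2/277)^2 = +1]
  = -(277/27)    [QR: 277 ≡ 1 mod 4, sign kept]
  = -(7/27)    [277 ≡ 7 mod 27]
  = (27/7)    [QR: both ≡ 3 mod 4, sign flips]
  = (6/7)    [27 ≡ 6 mod 7]
  = (3/7)    [7 ≡ 7 mod 8 ⇒ (2/7) = +1]
  = -(7/3)    [QR: both ≡ 3 mod 4, sign flips]
  = -(1/3)    [7 ≡ 1 mod 3]
  = -1    [(1/3) = 1]
Second factor (1765/2479):
(1765/2479)
  = (2479/1765)    [QR: 1765 ≡ 1 mod 4, sign kept]
  = (714/1765)    [2479 ≡ 714 mod 1765]
  = -(357/1765)    [1765 ≡ 5 mod 8 ⇒ (2/1765) = -1]
  = -(1765/357)    [QR: 357 ≡ 1 mod 4, sign kept]
  = -(337/357)    [1765 ≡ 337 mod 357]
  = -(357/337)    [QR: 337 ≡ 1 mod 4, sign kept]
  = -(20/337)    [357 ≡ 20 mod 337]
  = -(5/337)    [337 ≡ 1 mod 8 ⇒ (2/337)^2 = +1]
  = -(337/5)    [QR: 5 ≡ 1 mod 4, sign kept]
  = -(2/5)    [337 ≡ 2 mod 5]
  = (1/5)    [5 ≡ 5 mod 8 ⇒ (2/5) = -1]
  = 1    [(1/5) = 1]
Product: (-1)·(1) = -1.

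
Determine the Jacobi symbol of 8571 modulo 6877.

1

Reduce the numerator: 8571 ≡ 1694 (mod 6877), so (8571/6877) = (1694/6877).
Factor out 2: 1694 = 2·847. Since 6877 ≡ 5 (mod 8), (2/6877) = -1. Now have -(847/6877).
6877 ≡ 1 (mod 4), so quadratic reciprocity gives (847/6877) = (6877/847). Reduce: 6877 ≡ 101 (mod 847). Now have -(101/847).
101 ≡ 1 (mod 4), so quadratic reciprocity gives (101/847) = (847/101). Reduce: 847 ≡ 39 (mod 101). Now have -(39/101).
101 ≡ 1 (mod 4), so quadratic reciprocity gives (39/101) = (101/39). Reduce: 101 ≡ 23 (mod 39). Now have -(23/39).
Both 23 ≡ 3 and 39 ≡ 3 (mod 4), so reciprocity gives (23/39) = -(39/23). Reduce: 39 ≡ 16 (mod 23). Now have (16/23).
Factor out 2: 16 = 2^4. Since 23 ≡ 7 (mod 8), (2/23) = +1, and (2/23)^4 = +1. Now have (1/23).
(1/23) = 1. Collecting the sign factors: 1.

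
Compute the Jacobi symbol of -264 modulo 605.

Reduce the numerator: -264 ≡ 341 (mod 605), so (-264/605) = (341/605).
341 ≡ 1 (mod 4), so quadratic reciprocity gives (341/605) = (605/341). Reduce: 605 ≡ 264 (mod 341). Now have (264/341).
Factor out 2: 264 = 2^3·33. Since 341 ≡ 5 (mod 8), (2/341) = -1, and (2/341)^3 = -1. Now have -(33/341).
33 ≡ 1 (mod 4), so quadratic reciprocity gives (33/341) = (341/33). Reduce: 341 ≡ 11 (mod 33). Now have -(11/33).
33 ≡ 1 (mod 4), so quadratic reciprocity gives (11/33) = (33/11). Reduce: 33 ≡ 0 (mod 11). Now have -(0/11).
The numerator is now 0 with denominator 11 > 1: the symbol is 0.

0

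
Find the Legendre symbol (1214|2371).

(1214|2371)
  = -(607|2371)    [2371 ≡ 3 mod 8 ⇒ (2|2371) = -1]
  = (2371|607)    [QR: both ≡ 3 mod 4, sign flips]
  = (550|607)    [2371 ≡ 550 mod 607]
  = (275|607)    [607 ≡ 7 mod 8 ⇒ (2|607) = +1]
  = -(607|275)    [QR: both ≡ 3 mod 4, sign flips]
  = -(57|275)    [607 ≡ 57 mod 275]
  = -(275|57)    [QR: 57 ≡ 1 mod 4, sign kept]
  = -(47|57)    [275 ≡ 47 mod 57]
  = -(57|47)    [QR: 57 ≡ 1 mod 4, sign kept]
  = -(10|47)    [57 ≡ 10 mod 47]
  = -(5|47)    [47 ≡ 7 mod 8 ⇒ (2|47) = +1]
  = -(47|5)    [QR: 5 ≡ 1 mod 4, sign kept]
  = -(2|5)    [47 ≡ 2 mod 5]
  = (1|5)    [5 ≡ 5 mod 8 ⇒ (2|5) = -1]
  = 1    [(1|5) = 1]

1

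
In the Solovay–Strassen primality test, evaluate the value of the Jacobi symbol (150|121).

1

Reduce the numerator: 150 ≡ 29 (mod 121), so (150|121) = (29|121).
29 ≡ 1 (mod 4), so quadratic reciprocity gives (29|121) = (121|29). Reduce: 121 ≡ 5 (mod 29). Now have (5|29).
5 ≡ 1 (mod 4), so quadratic reciprocity gives (5|29) = (29|5). Reduce: 29 ≡ 4 (mod 5). Now have (4|5).
Factor out 2: 4 = 2^2. Since 5 ≡ 5 (mod 8), (2|5) = -1, and (2|5)^2 = +1. Now have (1|5).
(1|5) = 1. Collecting the sign factors: 1.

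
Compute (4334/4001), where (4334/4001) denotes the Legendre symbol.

Reduce the numerator: 4334 ≡ 333 (mod 4001), so (4334/4001) = (333/4001).
333 ≡ 1 (mod 4), so quadratic reciprocity gives (333/4001) = (4001/333). Reduce: 4001 ≡ 5 (mod 333). Now have (5/333).
5 ≡ 1 (mod 4), so quadratic reciprocity gives (5/333) = (333/5). Reduce: 333 ≡ 3 (mod 5). Now have (3/5).
5 ≡ 1 (mod 4), so quadratic reciprocity gives (3/5) = (5/3). Reduce: 5 ≡ 2 (mod 3). Now have (2/3).
Factor out 2: 2 = 2. Since 3 ≡ 3 (mod 8), (2/3) = -1. Now have -(1/3).
(1/3) = 1. Collecting the sign factors: -1.

-1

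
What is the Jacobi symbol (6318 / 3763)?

(6318 / 3763)
  = (2555 / 3763)    [6318 ≡ 2555 mod 3763]
  = -(3763 / 2555)    [QR: both ≡ 3 mod 4, sign flips]
  = -(1208 / 2555)    [3763 ≡ 1208 mod 2555]
  = (151 / 2555)    [2555 ≡ 3 mod 8 ⇒ (2 / 2555)^3 = -1]
  = -(2555 / 151)    [QR: both ≡ 3 mod 4, sign flips]
  = -(139 / 151)    [2555 ≡ 139 mod 151]
  = (151 / 139)    [QR: both ≡ 3 mod 4, sign flips]
  = (12 / 139)    [151 ≡ 12 mod 139]
  = (3 / 139)    [139 ≡ 3 mod 8 ⇒ (2 / 139)^2 = +1]
  = -(139 / 3)    [QR: both ≡ 3 mod 4, sign flips]
  = -(1 / 3)    [139 ≡ 1 mod 3]
  = -1    [(1 / 3) = 1]

-1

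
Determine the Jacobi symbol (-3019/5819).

(-3019/5819)
  = -(3019/5819)    [5819 ≡ 3 mod 4 ⇒ (-1/5819) = -1]
  = (5819/3019)    [QR: both ≡ 3 mod 4, sign flips]
  = (2800/3019)    [5819 ≡ 2800 mod 3019]
  = (175/3019)    [3019 ≡ 3 mod 8 ⇒ (2/3019)^4 = +1]
  = -(3019/175)    [QR: both ≡ 3 mod 4, sign flips]
  = -(44/175)    [3019 ≡ 44 mod 175]
  = -(11/175)    [175 ≡ 7 mod 8 ⇒ (2/175)^2 = +1]
  = (175/11)    [QR: both ≡ 3 mod 4, sign flips]
  = (10/11)    [175 ≡ 10 mod 11]
  = -(5/11)    [11 ≡ 3 mod 8 ⇒ (2/11) = -1]
  = -(11/5)    [QR: 5 ≡ 1 mod 4, sign kept]
  = -(1/5)    [11 ≡ 1 mod 5]
  = -1    [(1/5) = 1]

-1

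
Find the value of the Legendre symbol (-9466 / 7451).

Reduce the numerator: -9466 ≡ 5436 (mod 7451), so (-9466 / 7451) = (5436 / 7451).
Factor out 2: 5436 = 2^2·1359. Since 7451 ≡ 3 (mod 8), (2 / 7451) = -1, and (2 / 7451)^2 = +1. Now have (1359 / 7451).
Both 1359 ≡ 3 and 7451 ≡ 3 (mod 4), so reciprocity gives (1359 / 7451) = -(7451 / 1359). Reduce: 7451 ≡ 656 (mod 1359). Now have -(656 / 1359).
Factor out 2: 656 = 2^4·41. Since 1359 ≡ 7 (mod 8), (2 / 1359) = +1, and (2 / 1359)^4 = +1. Now have -(41 / 1359).
41 ≡ 1 (mod 4), so quadratic reciprocity gives (41 / 1359) = (1359 / 41). Reduce: 1359 ≡ 6 (mod 41). Now have -(6 / 41).
Factor out 2: 6 = 2·3. Since 41 ≡ 1 (mod 8), (2 / 41) = +1. Now have -(3 / 41).
41 ≡ 1 (mod 4), so quadratic reciprocity gives (3 / 41) = (41 / 3). Reduce: 41 ≡ 2 (mod 3). Now have -(2 / 3).
Factor out 2: 2 = 2. Since 3 ≡ 3 (mod 8), (2 / 3) = -1. Now have (1 / 3).
(1 / 3) = 1. Collecting the sign factors: 1.

1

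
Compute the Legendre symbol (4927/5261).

-1

(4927/5261)
  = (5261/4927)    [QR: 5261 ≡ 1 mod 4, sign kept]
  = (334/4927)    [5261 ≡ 334 mod 4927]
  = (167/4927)    [4927 ≡ 7 mod 8 ⇒ (2/4927) = +1]
  = -(4927/167)    [QR: both ≡ 3 mod 4, sign flips]
  = -(84/167)    [4927 ≡ 84 mod 167]
  = -(21/167)    [167 ≡ 7 mod 8 ⇒ (2/167)^2 = +1]
  = -(167/21)    [QR: 21 ≡ 1 mod 4, sign kept]
  = -(20/21)    [167 ≡ 20 mod 21]
  = -(5/21)    [21 ≡ 5 mod 8 ⇒ (2/21)^2 = +1]
  = -(21/5)    [QR: 5 ≡ 1 mod 4, sign kept]
  = -(1/5)    [21 ≡ 1 mod 5]
  = -1    [(1/5) = 1]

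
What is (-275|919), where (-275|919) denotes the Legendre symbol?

-1

Pull out -1: (-275|919) = (-1|919)·(275|919). Since 919 ≡ 3 (mod 4), (-1|919) = -1. Now have -(275|919).
Both 275 ≡ 3 and 919 ≡ 3 (mod 4), so reciprocity gives (275|919) = -(919|275). Reduce: 919 ≡ 94 (mod 275). Now have (94|275).
Factor out 2: 94 = 2·47. Since 275 ≡ 3 (mod 8), (2|275) = -1. Now have -(47|275).
Both 47 ≡ 3 and 275 ≡ 3 (mod 4), so reciprocity gives (47|275) = -(275|47). Reduce: 275 ≡ 40 (mod 47). Now have (40|47).
Factor out 2: 40 = 2^3·5. Since 47 ≡ 7 (mod 8), (2|47) = +1, and (2|47)^3 = +1. Now have (5|47).
5 ≡ 1 (mod 4), so quadratic reciprocity gives (5|47) = (47|5). Reduce: 47 ≡ 2 (mod 5). Now have (2|5).
Factor out 2: 2 = 2. Since 5 ≡ 5 (mod 8), (2|5) = -1. Now have -(1|5).
(1|5) = 1. Collecting the sign factors: -1.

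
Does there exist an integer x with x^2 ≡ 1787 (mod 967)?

Reduce the numerator: 1787 ≡ 820 (mod 967), so (1787|967) = (820|967).
Factor out 2: 820 = 2^2·205. Since 967 ≡ 7 (mod 8), (2|967) = +1, and (2|967)^2 = +1. Now have (205|967).
205 ≡ 1 (mod 4), so quadratic reciprocity gives (205|967) = (967|205). Reduce: 967 ≡ 147 (mod 205). Now have (147|205).
205 ≡ 1 (mod 4), so quadratic reciprocity gives (147|205) = (205|147). Reduce: 205 ≡ 58 (mod 147). Now have (58|147).
Factor out 2: 58 = 2·29. Since 147 ≡ 3 (mod 8), (2|147) = -1. Now have -(29|147).
29 ≡ 1 (mod 4), so quadratic reciprocity gives (29|147) = (147|29). Reduce: 147 ≡ 2 (mod 29). Now have -(2|29).
Factor out 2: 2 = 2. Since 29 ≡ 5 (mod 8), (2|29) = -1. Now have (1|29).
(1|29) = 1. Collecting the sign factors: 1.
The Legendre symbol is 1, so x^2 ≡ 1787 (mod 967) has solution.

yes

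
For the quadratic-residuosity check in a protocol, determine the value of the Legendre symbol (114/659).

-1

(114/659)
  = -(57/659)    [659 ≡ 3 mod 8 ⇒ (2/659) = -1]
  = -(659/57)    [QR: 57 ≡ 1 mod 4, sign kept]
  = -(32/57)    [659 ≡ 32 mod 57]
  = -(1/57)    [57 ≡ 1 mod 8 ⇒ (2/57)^5 = +1]
  = -1    [(1/57) = 1]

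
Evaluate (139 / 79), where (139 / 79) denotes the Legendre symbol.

(139 / 79)
  = (60 / 79)    [139 ≡ 60 mod 79]
  = (15 / 79)    [79 ≡ 7 mod 8 ⇒ (2 / 79)^2 = +1]
  = -(79 / 15)    [QR: both ≡ 3 mod 4, sign flips]
  = -(4 / 15)    [79 ≡ 4 mod 15]
  = -(1 / 15)    [15 ≡ 7 mod 8 ⇒ (2 / 15)^2 = +1]
  = -1    [(1 / 15) = 1]

-1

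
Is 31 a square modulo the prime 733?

733 ≡ 1 (mod 4), so quadratic reciprocity gives (31|733) = (733|31). Reduce: 733 ≡ 20 (mod 31). Now have (20|31).
Factor out 2: 20 = 2^2·5. Since 31 ≡ 7 (mod 8), (2|31) = +1, and (2|31)^2 = +1. Now have (5|31).
5 ≡ 1 (mod 4), so quadratic reciprocity gives (5|31) = (31|5). Reduce: 31 ≡ 1 (mod 5). Now have (1|5).
(1|5) = 1. Collecting the sign factors: 1.
The Legendre symbol is 1, so x^2 ≡ 31 (mod 733) has solution.

yes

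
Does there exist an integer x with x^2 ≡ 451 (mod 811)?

yes

Both 451 ≡ 3 and 811 ≡ 3 (mod 4), so reciprocity gives (451/811) = -(811/451). Reduce: 811 ≡ 360 (mod 451). Now have -(360/451).
Factor out 2: 360 = 2^3·45. Since 451 ≡ 3 (mod 8), (2/451) = -1, and (2/451)^3 = -1. Now have (45/451).
45 ≡ 1 (mod 4), so quadratic reciprocity gives (45/451) = (451/45). Reduce: 451 ≡ 1 (mod 45). Now have (1/45).
(1/45) = 1. Collecting the sign factors: 1.
The Legendre symbol is 1, so x^2 ≡ 451 (mod 811) has solution.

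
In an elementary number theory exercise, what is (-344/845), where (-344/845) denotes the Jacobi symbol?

(-344/845)
  = (501/845)    [-344 ≡ 501 mod 845]
  = (845/501)    [QR: 501 ≡ 1 mod 4, sign kept]
  = (344/501)    [845 ≡ 344 mod 501]
  = -(43/501)    [501 ≡ 5 mod 8 ⇒ (2/501)^3 = -1]
  = -(501/43)    [QR: 501 ≡ 1 mod 4, sign kept]
  = -(28/43)    [501 ≡ 28 mod 43]
  = -(7/43)    [43 ≡ 3 mod 8 ⇒ (2/43)^2 = +1]
  = (43/7)    [QR: both ≡ 3 mod 4, sign flips]
  = (1/7)    [43 ≡ 1 mod 7]
  = 1    [(1/7) = 1]

1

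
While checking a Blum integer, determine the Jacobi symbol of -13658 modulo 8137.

1

Pull out -1: (-13658|8137) = (-1|8137)·(13658|8137). Since 8137 ≡ 1 (mod 4), (-1|8137) = +1. Now have (13658|8137).
Reduce the numerator: 13658 ≡ 5521 (mod 8137), so (13658|8137) = (5521|8137).
5521 ≡ 1 (mod 4), so quadratic reciprocity gives (5521|8137) = (8137|5521). Reduce: 8137 ≡ 2616 (mod 5521). Now have (2616|5521).
Factor out 2: 2616 = 2^3·327. Since 5521 ≡ 1 (mod 8), (2|5521) = +1, and (2|5521)^3 = +1. Now have (327|5521).
5521 ≡ 1 (mod 4), so quadratic reciprocity gives (327|5521) = (5521|327). Reduce: 5521 ≡ 289 (mod 327). Now have (289|327).
289 ≡ 1 (mod 4), so quadratic reciprocity gives (289|327) = (327|289). Reduce: 327 ≡ 38 (mod 289). Now have (38|289).
Factor out 2: 38 = 2·19. Since 289 ≡ 1 (mod 8), (2|289) = +1. Now have (19|289).
289 ≡ 1 (mod 4), so quadratic reciprocity gives (19|289) = (289|19). Reduce: 289 ≡ 4 (mod 19). Now have (4|19).
Factor out 2: 4 = 2^2. Since 19 ≡ 3 (mod 8), (2|19) = -1, and (2|19)^2 = +1. Now have (1|19).
(1|19) = 1. Collecting the sign factors: 1.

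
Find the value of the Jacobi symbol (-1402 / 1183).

(-1402 / 1183)
  = (964 / 1183)    [-1402 ≡ 964 mod 1183]
  = (241 / 1183)    [1183 ≡ 7 mod 8 ⇒ (2 / 1183)^2 = +1]
  = (1183 / 241)    [QR: 241 ≡ 1 mod 4, sign kept]
  = (219 / 241)    [1183 ≡ 219 mod 241]
  = (241 / 219)    [QR: 241 ≡ 1 mod 4, sign kept]
  = (22 / 219)    [241 ≡ 22 mod 219]
  = -(11 / 219)    [219 ≡ 3 mod 8 ⇒ (2 / 219) = -1]
  = (219 / 11)    [QR: both ≡ 3 mod 4, sign flips]
  = (10 / 11)    [219 ≡ 10 mod 11]
  = -(5 / 11)    [11 ≡ 3 mod 8 ⇒ (2 / 11) = -1]
  = -(11 / 5)    [QR: 5 ≡ 1 mod 4, sign kept]
  = -(1 / 5)    [11 ≡ 1 mod 5]
  = -1    [(1 / 5) = 1]

-1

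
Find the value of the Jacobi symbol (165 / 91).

Reduce the numerator: 165 ≡ 74 (mod 91), so (165 / 91) = (74 / 91).
Factor out 2: 74 = 2·37. Since 91 ≡ 3 (mod 8), (2 / 91) = -1. Now have -(37 / 91).
37 ≡ 1 (mod 4), so quadratic reciprocity gives (37 / 91) = (91 / 37). Reduce: 91 ≡ 17 (mod 37). Now have -(17 / 37).
17 ≡ 1 (mod 4), so quadratic reciprocity gives (17 / 37) = (37 / 17). Reduce: 37 ≡ 3 (mod 17). Now have -(3 / 17).
17 ≡ 1 (mod 4), so quadratic reciprocity gives (3 / 17) = (17 / 3). Reduce: 17 ≡ 2 (mod 3). Now have -(2 / 3).
Factor out 2: 2 = 2. Since 3 ≡ 3 (mod 8), (2 / 3) = -1. Now have (1 / 3).
(1 / 3) = 1. Collecting the sign factors: 1.

1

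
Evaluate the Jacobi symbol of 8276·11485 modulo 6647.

-1

By multiplicativity, (8276·11485 / 6647) = (8276 / 6647)·(11485 / 6647).
First factor (8276 / 6647):
Reduce the numerator: 8276 ≡ 1629 (mod 6647), so (8276 / 6647) = (1629 / 6647).
1629 ≡ 1 (mod 4), so quadratic reciprocity gives (1629 / 6647) = (6647 / 1629). Reduce: 6647 ≡ 131 (mod 1629). Now have (131 / 1629).
1629 ≡ 1 (mod 4), so quadratic reciprocity gives (131 / 1629) = (1629 / 131). Reduce: 1629 ≡ 57 (mod 131). Now have (57 / 131).
57 ≡ 1 (mod 4), so quadratic reciprocity gives (57 / 131) = (131 / 57). Reduce: 131 ≡ 17 (mod 57). Now have (17 / 57).
17 ≡ 1 (mod 4), so quadratic reciprocity gives (17 / 57) = (57 / 17). Reduce: 57 ≡ 6 (mod 17). Now have (6 / 17).
Factor out 2: 6 = 2·3. Since 17 ≡ 1 (mod 8), (2 / 17) = +1. Now have (3 / 17).
17 ≡ 1 (mod 4), so quadratic reciprocity gives (3 / 17) = (17 / 3). Reduce: 17 ≡ 2 (mod 3). Now have (2 / 3).
Factor out 2: 2 = 2. Since 3 ≡ 3 (mod 8), (2 / 3) = -1. Now have -(1 / 3).
(1 / 3) = 1. Collecting the sign factors: -1.
Second factor (11485 / 6647):
Reduce the numerator: 11485 ≡ 4838 (mod 6647), so (11485 / 6647) = (4838 / 6647).
Factor out 2: 4838 = 2·2419. Since 6647 ≡ 7 (mod 8), (2 / 6647) = +1. Now have (2419 / 6647).
Both 2419 ≡ 3 and 6647 ≡ 3 (mod 4), so reciprocity gives (2419 / 6647) = -(6647 / 2419). Reduce: 6647 ≡ 1809 (mod 2419). Now have -(1809 / 2419).
1809 ≡ 1 (mod 4), so quadratic reciprocity gives (1809 / 2419) = (2419 / 1809). Reduce: 2419 ≡ 610 (mod 1809). Now have -(610 / 1809).
Factor out 2: 610 = 2·305. Since 1809 ≡ 1 (mod 8), (2 / 1809) = +1. Now have -(305 / 1809).
305 ≡ 1 (mod 4), so quadratic reciprocity gives (305 / 1809) = (1809 / 305). Reduce: 1809 ≡ 284 (mod 305). Now have -(284 / 305).
Factor out 2: 284 = 2^2·71. Since 305 ≡ 1 (mod 8), (2 / 305) = +1, and (2 / 305)^2 = +1. Now have -(71 / 305).
305 ≡ 1 (mod 4), so quadratic reciprocity gives (71 / 305) = (305 / 71). Reduce: 305 ≡ 21 (mod 71). Now have -(21 / 71).
21 ≡ 1 (mod 4), so quadratic reciprocity gives (21 / 71) = (71 / 21). Reduce: 71 ≡ 8 (mod 21). Now have -(8 / 21).
Factor out 2: 8 = 2^3. Since 21 ≡ 5 (mod 8), (2 / 21) = -1, and (2 / 21)^3 = -1. Now have (1 / 21).
(1 / 21) = 1. Collecting the sign factors: 1.
Product: (-1)·(1) = -1.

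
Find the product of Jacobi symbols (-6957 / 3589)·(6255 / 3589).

By multiplicativity, (-6957·6255 / 3589) = (-6957 / 3589)·(6255 / 3589).
First factor (-6957 / 3589):
(-6957 / 3589)
  = (221 / 3589)    [-6957 ≡ 221 mod 3589]
  = (3589 / 221)    [QR: 221 ≡ 1 mod 4, sign kept]
  = (53 / 221)    [3589 ≡ 53 mod 221]
  = (221 / 53)    [QR: 53 ≡ 1 mod 4, sign kept]
  = (9 / 53)    [221 ≡ 9 mod 53]
  = (53 / 9)    [QR: 9 ≡ 1 mod 4, sign kept]
  = (8 / 9)    [53 ≡ 8 mod 9]
  = (1 / 9)    [9 ≡ 1 mod 8 ⇒ (2 / 9)^3 = +1]
  = 1    [(1 / 9) = 1]
Second factor (6255 / 3589):
(6255 / 3589)
  = (2666 / 3589)    [6255 ≡ 2666 mod 3589]
  = -(1333 / 3589)    [3589 ≡ 5 mod 8 ⇒ (2 / 3589) = -1]
  = -(3589 / 1333)    [QR: 1333 ≡ 1 mod 4, sign kept]
  = -(923 / 1333)    [3589 ≡ 923 mod 1333]
  = -(1333 / 923)    [QR: 1333 ≡ 1 mod 4, sign kept]
  = -(410 / 923)    [1333 ≡ 410 mod 923]
  = (205 / 923)    [923 ≡ 3 mod 8 ⇒ (2 / 923) = -1]
  = (923 / 205)    [QR: 205 ≡ 1 mod 4, sign kept]
  = (103 / 205)    [923 ≡ 103 mod 205]
  = (205 / 103)    [QR: 205 ≡ 1 mod 4, sign kept]
  = (102 / 103)    [205 ≡ 102 mod 103]
  = (51 / 103)    [103 ≡ 7 mod 8 ⇒ (2 / 103) = +1]
  = -(103 / 51)    [QR: both ≡ 3 mod 4, sign flips]
  = -(1 / 51)    [103 ≡ 1 mod 51]
  = -1    [(1 / 51) = 1]
Product: (1)·(-1) = -1.

-1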